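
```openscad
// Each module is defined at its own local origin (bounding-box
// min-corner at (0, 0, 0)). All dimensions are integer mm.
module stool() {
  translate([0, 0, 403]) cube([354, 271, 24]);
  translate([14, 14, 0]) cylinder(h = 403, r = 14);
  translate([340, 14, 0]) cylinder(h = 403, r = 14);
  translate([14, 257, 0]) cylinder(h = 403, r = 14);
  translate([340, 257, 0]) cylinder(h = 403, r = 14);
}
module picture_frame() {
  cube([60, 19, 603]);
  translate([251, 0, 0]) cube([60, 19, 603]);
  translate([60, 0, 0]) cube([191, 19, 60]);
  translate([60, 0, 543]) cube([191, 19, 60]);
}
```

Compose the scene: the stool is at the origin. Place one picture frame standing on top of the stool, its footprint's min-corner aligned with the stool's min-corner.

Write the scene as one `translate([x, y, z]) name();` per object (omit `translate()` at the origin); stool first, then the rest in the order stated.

stool();
translate([0, 0, 427]) picture_frame();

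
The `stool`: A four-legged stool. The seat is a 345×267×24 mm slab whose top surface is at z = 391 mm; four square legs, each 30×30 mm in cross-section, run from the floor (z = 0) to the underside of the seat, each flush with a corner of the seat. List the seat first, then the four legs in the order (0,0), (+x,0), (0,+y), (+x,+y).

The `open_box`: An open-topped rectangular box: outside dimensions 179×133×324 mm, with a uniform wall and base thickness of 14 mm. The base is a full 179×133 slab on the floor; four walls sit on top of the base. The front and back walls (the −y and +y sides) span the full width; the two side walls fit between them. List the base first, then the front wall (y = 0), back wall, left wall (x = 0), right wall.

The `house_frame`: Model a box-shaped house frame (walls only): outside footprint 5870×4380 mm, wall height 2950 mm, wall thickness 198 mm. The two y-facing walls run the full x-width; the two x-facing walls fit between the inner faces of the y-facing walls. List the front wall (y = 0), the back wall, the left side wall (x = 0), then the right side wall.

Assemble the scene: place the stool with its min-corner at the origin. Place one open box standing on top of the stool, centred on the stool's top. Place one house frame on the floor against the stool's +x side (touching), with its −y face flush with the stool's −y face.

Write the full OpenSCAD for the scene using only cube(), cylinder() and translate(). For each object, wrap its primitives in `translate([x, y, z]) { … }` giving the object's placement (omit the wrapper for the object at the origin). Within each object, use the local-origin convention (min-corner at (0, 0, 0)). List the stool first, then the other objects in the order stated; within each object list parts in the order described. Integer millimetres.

translate([0, 0, 367]) cube([345, 267, 24]);
cube([30, 30, 367]);
translate([315, 0, 0]) cube([30, 30, 367]);
translate([0, 237, 0]) cube([30, 30, 367]);
translate([315, 237, 0]) cube([30, 30, 367]);
translate([83, 67, 391]) {
  cube([179, 133, 14]);
  translate([0, 0, 14]) cube([179, 14, 310]);
  translate([0, 119, 14]) cube([179, 14, 310]);
  translate([0, 14, 14]) cube([14, 105, 310]);
  translate([165, 14, 14]) cube([14, 105, 310]);
}
translate([345, 0, 0]) {
  cube([5870, 198, 2950]);
  translate([0, 4182, 0]) cube([5870, 198, 2950]);
  translate([0, 198, 0]) cube([198, 3984, 2950]);
  translate([5672, 198, 0]) cube([198, 3984, 2950]);
}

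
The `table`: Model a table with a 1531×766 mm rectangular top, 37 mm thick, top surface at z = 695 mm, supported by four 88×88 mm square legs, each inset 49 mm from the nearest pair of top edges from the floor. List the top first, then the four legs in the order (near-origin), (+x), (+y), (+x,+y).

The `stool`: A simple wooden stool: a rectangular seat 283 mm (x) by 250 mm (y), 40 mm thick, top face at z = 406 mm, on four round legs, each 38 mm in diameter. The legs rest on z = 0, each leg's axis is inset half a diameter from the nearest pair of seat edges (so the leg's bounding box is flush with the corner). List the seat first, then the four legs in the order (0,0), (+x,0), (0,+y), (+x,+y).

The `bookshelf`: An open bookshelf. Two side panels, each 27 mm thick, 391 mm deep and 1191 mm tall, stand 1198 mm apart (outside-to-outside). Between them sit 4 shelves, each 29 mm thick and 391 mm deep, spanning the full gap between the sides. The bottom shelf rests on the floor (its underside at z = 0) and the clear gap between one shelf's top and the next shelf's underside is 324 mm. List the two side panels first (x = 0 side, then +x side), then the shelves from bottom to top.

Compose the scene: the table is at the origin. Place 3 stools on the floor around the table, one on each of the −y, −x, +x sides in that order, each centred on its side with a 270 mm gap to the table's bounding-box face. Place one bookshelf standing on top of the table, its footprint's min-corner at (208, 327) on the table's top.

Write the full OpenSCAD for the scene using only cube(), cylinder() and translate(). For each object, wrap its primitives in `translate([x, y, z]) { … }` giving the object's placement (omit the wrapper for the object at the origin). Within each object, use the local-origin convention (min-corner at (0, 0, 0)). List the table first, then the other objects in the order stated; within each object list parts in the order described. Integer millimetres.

translate([0, 0, 658]) cube([1531, 766, 37]);
translate([49, 49, 0]) cube([88, 88, 658]);
translate([1394, 49, 0]) cube([88, 88, 658]);
translate([49, 629, 0]) cube([88, 88, 658]);
translate([1394, 629, 0]) cube([88, 88, 658]);
translate([624, -520, 0]) {
  translate([0, 0, 366]) cube([283, 250, 40]);
  translate([19, 19, 0]) cylinder(h = 366, r = 19);
  translate([264, 19, 0]) cylinder(h = 366, r = 19);
  translate([19, 231, 0]) cylinder(h = 366, r = 19);
  translate([264, 231, 0]) cylinder(h = 366, r = 19);
}
translate([-553, 258, 0]) {
  translate([0, 0, 366]) cube([283, 250, 40]);
  translate([19, 19, 0]) cylinder(h = 366, r = 19);
  translate([264, 19, 0]) cylinder(h = 366, r = 19);
  translate([19, 231, 0]) cylinder(h = 366, r = 19);
  translate([264, 231, 0]) cylinder(h = 366, r = 19);
}
translate([1801, 258, 0]) {
  translate([0, 0, 366]) cube([283, 250, 40]);
  translate([19, 19, 0]) cylinder(h = 366, r = 19);
  translate([264, 19, 0]) cylinder(h = 366, r = 19);
  translate([19, 231, 0]) cylinder(h = 366, r = 19);
  translate([264, 231, 0]) cylinder(h = 366, r = 19);
}
translate([208, 327, 695]) {
  cube([27, 391, 1191]);
  translate([1171, 0, 0]) cube([27, 391, 1191]);
  translate([27, 0, 0]) cube([1144, 391, 29]);
  translate([27, 0, 353]) cube([1144, 391, 29]);
  translate([27, 0, 706]) cube([1144, 391, 29]);
  translate([27, 0, 1059]) cube([1144, 391, 29]);
}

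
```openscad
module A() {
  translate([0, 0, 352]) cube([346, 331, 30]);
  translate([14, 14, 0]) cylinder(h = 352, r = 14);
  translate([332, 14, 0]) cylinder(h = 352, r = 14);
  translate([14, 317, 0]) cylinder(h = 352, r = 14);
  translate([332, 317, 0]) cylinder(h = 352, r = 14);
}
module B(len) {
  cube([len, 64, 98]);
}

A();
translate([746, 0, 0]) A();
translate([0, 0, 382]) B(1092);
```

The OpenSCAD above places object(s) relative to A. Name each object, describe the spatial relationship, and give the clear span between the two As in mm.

Second stool starts at x = 746; first ends at x = 346; clear span = 746 − 346 = 400 mm.

A is a stool. B is a beam. A beam spans the tops of two stools. The clear span between the two stools is 400 mm.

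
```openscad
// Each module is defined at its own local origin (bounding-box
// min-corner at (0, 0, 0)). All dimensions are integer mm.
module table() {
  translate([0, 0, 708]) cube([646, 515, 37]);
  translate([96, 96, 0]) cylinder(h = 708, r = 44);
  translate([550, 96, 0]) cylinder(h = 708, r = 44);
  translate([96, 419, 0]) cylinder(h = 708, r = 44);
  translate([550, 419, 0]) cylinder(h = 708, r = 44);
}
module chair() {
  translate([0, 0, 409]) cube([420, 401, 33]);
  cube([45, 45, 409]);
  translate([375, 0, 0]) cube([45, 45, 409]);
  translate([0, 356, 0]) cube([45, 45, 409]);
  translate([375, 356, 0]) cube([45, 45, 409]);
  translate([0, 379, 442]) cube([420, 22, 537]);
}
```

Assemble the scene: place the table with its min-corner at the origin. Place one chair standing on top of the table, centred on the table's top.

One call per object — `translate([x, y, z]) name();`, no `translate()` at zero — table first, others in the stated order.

table();
translate([113, 57, 745]) chair();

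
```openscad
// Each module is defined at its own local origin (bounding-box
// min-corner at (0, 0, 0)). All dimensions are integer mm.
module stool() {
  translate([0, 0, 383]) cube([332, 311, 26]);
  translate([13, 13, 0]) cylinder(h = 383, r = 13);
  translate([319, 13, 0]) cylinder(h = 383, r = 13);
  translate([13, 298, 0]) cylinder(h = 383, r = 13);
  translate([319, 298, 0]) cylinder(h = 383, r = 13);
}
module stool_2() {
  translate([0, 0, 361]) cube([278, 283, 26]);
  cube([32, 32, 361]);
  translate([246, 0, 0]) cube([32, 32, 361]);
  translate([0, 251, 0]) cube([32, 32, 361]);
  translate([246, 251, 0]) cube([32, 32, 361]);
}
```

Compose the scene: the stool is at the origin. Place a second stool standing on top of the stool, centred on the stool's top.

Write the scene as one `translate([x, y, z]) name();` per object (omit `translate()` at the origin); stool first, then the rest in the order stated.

stool();
translate([27, 14, 409]) stool_2();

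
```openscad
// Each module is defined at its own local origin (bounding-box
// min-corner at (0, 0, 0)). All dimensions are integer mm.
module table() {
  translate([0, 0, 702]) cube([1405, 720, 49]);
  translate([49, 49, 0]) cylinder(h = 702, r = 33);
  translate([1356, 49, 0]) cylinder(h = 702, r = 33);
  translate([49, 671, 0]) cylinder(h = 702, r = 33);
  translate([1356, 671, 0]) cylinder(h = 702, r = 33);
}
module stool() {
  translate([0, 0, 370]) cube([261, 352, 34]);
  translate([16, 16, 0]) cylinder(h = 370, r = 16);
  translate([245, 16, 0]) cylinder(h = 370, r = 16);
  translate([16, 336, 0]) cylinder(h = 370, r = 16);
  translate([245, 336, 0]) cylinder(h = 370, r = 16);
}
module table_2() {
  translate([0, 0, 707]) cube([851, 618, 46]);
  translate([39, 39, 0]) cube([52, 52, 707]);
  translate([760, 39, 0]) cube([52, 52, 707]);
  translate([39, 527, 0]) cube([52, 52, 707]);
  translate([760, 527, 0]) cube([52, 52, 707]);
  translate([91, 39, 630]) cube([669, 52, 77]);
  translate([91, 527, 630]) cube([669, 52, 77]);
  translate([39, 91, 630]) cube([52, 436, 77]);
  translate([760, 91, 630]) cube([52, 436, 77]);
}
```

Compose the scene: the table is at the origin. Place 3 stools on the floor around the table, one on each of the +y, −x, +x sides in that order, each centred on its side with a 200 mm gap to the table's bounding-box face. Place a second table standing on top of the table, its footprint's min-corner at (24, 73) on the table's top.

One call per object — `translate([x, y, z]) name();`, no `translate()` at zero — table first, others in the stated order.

table();
translate([572, 920, 0]) stool();
translate([-461, 184, 0]) stool();
translate([1605, 184, 0]) stool();
translate([24, 73, 751]) table_2();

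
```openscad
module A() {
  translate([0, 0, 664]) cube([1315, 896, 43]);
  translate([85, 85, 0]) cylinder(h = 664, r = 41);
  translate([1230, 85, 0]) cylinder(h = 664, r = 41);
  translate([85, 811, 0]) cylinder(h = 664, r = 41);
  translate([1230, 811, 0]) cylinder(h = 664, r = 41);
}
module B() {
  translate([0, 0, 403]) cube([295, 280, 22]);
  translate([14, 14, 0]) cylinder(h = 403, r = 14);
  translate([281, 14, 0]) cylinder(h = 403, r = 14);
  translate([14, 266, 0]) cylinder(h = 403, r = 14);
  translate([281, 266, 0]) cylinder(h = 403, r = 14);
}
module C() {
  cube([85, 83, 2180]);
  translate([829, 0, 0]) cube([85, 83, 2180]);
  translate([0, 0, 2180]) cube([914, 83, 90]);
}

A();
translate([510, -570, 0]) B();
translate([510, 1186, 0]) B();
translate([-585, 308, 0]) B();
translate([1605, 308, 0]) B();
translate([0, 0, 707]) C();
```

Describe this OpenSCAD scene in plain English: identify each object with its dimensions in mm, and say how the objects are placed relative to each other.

A is a table with a 1315×896 mm rectangular top, 43 mm thick, top surface at z = 707 mm, supported by four round legs of 82 mm diameter, each leg's bounding box inset 44 mm from the nearest pair of top edges, running from the floor.

B is a four-legged stool. The seat is a 295×280×22 mm slab whose top surface is at z = 425 mm; four round legs, each 28 mm in diameter, run from the floor (z = 0) to the underside of the seat, each leg's axis is inset half a diameter from the nearest pair of seat edges (so the leg's bounding box is flush with the corner).

C is a rectangular door frame: two vertical jambs of 85×83 mm section, 2180 mm tall, with a clear opening 744 mm wide between their inner faces. A header 90 mm tall and 83 mm deep lies on top of the jambs and spans the full outside width.

Four stools sit around the table at the −y, +y, −x, +x sides. The door frame is on top of the table.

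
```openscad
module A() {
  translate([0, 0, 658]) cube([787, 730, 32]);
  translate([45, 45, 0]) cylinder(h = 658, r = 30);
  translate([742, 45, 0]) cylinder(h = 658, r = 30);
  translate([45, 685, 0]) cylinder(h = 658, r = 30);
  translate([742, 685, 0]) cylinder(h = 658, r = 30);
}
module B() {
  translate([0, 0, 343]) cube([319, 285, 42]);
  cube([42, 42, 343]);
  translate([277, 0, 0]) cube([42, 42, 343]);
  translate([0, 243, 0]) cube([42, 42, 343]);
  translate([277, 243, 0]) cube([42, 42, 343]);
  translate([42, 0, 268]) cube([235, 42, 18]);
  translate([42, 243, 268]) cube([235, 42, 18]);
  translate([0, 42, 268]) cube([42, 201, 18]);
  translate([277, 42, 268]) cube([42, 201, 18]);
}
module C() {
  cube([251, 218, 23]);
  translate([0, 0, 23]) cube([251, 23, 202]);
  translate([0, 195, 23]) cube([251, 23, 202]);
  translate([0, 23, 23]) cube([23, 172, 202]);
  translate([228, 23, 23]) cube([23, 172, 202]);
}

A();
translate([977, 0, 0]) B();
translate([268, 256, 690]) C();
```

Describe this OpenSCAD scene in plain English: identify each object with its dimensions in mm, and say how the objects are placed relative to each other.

A is a table with a 787×730 mm rectangular top, 32 mm thick, top surface at z = 690 mm, supported by four round legs of 60 mm diameter, each leg's bounding box inset 15 mm from the nearest pair of top edges, running from the floor.

B is a four-legged stool. The seat is 319×285 mm, 42 mm thick, top at z = 385 mm. It stands on four square legs, each 42×42 mm in cross-section, from z = 0 to the seat underside, each flush with a corner of the seat. Four stretchers, 42 mm wide and 18 mm tall, connect adjacent legs with their undersides at z = 268 mm, each running between the inner faces of the legs it joins and aligned with the legs' outer faces on the other axis.

C is an open-topped rectangular box: outside dimensions 251×218×225 mm, with a uniform wall and base thickness of 23 mm. The base is a full 251×218 slab on the floor; four walls sit on top of the base. The front and back walls (the −y and +y sides) span the full width; the two side walls fit between them.

The stool is on the floor beside the table on its +x side. The open box is on top of the table, centred.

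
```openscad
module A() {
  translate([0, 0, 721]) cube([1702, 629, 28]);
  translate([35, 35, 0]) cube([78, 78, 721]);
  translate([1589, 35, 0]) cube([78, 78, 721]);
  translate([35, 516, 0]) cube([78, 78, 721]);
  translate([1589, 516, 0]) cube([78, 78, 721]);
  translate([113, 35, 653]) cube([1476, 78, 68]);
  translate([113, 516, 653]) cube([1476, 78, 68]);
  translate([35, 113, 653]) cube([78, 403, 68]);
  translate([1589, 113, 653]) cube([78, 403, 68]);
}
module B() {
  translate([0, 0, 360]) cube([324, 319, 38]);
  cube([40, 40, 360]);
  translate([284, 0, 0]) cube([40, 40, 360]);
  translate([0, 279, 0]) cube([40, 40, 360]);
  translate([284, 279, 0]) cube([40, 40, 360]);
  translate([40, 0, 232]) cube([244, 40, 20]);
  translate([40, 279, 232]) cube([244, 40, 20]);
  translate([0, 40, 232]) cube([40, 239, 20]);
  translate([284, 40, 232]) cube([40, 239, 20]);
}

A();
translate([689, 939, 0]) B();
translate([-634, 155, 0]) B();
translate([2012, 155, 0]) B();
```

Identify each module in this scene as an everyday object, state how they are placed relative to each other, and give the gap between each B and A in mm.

Each stool's nearest face is 310 mm from the table's bounding box.

A is a table. B is a stool. Three stools sit around the table at the +y, −x, +x sides. The gap between each stool and the table is 310 mm.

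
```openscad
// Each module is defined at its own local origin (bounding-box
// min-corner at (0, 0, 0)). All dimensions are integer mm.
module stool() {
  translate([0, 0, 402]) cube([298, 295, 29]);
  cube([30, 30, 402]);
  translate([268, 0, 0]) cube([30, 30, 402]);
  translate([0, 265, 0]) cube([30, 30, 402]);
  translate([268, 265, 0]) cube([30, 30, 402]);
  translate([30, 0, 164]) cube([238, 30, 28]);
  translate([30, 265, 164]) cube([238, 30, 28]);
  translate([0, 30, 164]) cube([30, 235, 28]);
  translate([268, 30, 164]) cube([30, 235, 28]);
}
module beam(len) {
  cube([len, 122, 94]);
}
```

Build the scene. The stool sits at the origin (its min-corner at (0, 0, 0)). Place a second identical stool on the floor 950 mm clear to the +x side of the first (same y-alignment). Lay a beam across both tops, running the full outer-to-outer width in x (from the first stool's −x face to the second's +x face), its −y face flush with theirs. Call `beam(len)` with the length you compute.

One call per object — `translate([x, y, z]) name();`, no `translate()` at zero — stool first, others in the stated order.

stool();
translate([1248, 0, 0]) stool();
translate([0, 0, 431]) beam(1546);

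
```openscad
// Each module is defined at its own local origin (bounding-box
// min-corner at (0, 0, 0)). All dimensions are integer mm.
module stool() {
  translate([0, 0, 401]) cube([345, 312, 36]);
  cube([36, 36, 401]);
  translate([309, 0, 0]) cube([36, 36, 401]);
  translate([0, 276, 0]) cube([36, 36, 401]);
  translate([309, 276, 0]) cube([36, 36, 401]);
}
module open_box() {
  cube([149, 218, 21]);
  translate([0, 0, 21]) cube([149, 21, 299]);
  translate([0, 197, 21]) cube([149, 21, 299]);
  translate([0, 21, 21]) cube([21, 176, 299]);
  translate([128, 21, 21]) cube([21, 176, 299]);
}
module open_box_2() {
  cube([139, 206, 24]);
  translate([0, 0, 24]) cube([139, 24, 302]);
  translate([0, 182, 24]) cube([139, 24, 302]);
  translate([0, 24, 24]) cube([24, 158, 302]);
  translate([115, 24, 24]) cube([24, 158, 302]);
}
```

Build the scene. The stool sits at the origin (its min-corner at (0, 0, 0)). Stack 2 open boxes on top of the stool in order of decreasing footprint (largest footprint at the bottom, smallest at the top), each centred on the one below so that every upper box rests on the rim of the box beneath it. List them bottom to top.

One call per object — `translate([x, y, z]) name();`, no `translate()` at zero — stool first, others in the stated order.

stool();
translate([98, 47, 437]) open_box();
translate([103, 53, 757]) open_box_2();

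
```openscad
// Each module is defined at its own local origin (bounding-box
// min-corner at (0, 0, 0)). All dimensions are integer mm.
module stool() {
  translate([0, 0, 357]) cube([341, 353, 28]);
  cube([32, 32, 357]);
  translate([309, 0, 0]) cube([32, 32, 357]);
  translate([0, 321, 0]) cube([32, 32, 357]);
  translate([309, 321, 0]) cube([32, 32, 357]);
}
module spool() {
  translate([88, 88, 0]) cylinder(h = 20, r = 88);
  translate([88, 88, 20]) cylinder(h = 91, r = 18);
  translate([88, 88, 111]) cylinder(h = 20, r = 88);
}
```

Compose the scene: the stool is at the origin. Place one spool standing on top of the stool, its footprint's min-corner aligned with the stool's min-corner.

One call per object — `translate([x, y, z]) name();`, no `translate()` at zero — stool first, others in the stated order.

stool();
translate([0, 0, 385]) spool();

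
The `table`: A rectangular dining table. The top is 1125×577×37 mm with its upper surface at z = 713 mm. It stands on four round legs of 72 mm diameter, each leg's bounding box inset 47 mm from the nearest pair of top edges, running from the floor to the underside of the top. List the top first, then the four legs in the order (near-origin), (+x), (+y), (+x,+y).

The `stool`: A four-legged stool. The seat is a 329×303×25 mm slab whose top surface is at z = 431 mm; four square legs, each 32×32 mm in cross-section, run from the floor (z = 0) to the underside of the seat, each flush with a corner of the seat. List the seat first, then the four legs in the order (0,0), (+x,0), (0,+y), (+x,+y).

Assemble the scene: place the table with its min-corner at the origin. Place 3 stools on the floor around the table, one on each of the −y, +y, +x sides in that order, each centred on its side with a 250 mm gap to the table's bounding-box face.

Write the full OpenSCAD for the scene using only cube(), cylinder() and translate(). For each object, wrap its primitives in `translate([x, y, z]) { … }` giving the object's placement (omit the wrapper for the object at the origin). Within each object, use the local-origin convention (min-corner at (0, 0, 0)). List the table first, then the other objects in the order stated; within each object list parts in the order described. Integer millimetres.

translate([0, 0, 676]) cube([1125, 577, 37]);
translate([83, 83, 0]) cylinder(h = 676, r = 36);
translate([1042, 83, 0]) cylinder(h = 676, r = 36);
translate([83, 494, 0]) cylinder(h = 676, r = 36);
translate([1042, 494, 0]) cylinder(h = 676, r = 36);
translate([398, -553, 0]) {
  translate([0, 0, 406]) cube([329, 303, 25]);
  cube([32, 32, 406]);
  translate([297, 0, 0]) cube([32, 32, 406]);
  translate([0, 271, 0]) cube([32, 32, 406]);
  translate([297, 271, 0]) cube([32, 32, 406]);
}
translate([398, 827, 0]) {
  translate([0, 0, 406]) cube([329, 303, 25]);
  cube([32, 32, 406]);
  translate([297, 0, 0]) cube([32, 32, 406]);
  translate([0, 271, 0]) cube([32, 32, 406]);
  translate([297, 271, 0]) cube([32, 32, 406]);
}
translate([1375, 137, 0]) {
  translate([0, 0, 406]) cube([329, 303, 25]);
  cube([32, 32, 406]);
  translate([297, 0, 0]) cube([32, 32, 406]);
  translate([0, 271, 0]) cube([32, 32, 406]);
  translate([297, 271, 0]) cube([32, 32, 406]);
}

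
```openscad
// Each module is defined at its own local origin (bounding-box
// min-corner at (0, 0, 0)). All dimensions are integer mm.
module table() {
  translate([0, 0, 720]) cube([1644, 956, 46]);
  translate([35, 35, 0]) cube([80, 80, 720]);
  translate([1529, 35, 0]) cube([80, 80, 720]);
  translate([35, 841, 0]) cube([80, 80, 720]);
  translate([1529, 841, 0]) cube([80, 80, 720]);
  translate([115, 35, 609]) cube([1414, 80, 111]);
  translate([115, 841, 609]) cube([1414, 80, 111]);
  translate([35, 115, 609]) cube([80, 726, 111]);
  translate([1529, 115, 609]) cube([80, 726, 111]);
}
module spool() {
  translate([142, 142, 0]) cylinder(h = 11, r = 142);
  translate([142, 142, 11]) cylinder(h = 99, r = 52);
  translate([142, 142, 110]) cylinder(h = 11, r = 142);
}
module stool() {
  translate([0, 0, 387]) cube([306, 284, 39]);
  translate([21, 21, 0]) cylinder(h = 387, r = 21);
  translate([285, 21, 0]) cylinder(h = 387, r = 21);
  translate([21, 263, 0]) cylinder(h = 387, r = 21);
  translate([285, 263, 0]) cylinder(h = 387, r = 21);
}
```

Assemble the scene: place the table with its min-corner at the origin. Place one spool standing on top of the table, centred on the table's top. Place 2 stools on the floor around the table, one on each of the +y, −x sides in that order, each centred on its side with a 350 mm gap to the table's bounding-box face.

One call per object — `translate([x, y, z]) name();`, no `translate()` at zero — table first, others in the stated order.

table();
translate([680, 336, 766]) spool();
translate([669, 1306, 0]) stool();
translate([-656, 336, 0]) stool();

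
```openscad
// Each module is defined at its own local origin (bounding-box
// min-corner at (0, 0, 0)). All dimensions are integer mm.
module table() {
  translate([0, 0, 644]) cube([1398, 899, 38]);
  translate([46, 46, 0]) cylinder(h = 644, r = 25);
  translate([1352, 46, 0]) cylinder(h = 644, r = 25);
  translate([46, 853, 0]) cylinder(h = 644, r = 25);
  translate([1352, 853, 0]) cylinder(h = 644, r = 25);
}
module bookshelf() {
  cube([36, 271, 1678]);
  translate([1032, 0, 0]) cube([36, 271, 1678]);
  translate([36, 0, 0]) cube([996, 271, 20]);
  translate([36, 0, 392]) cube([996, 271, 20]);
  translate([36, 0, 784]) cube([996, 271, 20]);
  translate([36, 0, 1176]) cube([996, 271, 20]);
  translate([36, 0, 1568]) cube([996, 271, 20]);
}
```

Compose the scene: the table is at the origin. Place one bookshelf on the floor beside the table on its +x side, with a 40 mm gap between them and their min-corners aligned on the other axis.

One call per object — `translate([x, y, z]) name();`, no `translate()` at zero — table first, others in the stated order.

table();
translate([1438, 0, 0]) bookshelf();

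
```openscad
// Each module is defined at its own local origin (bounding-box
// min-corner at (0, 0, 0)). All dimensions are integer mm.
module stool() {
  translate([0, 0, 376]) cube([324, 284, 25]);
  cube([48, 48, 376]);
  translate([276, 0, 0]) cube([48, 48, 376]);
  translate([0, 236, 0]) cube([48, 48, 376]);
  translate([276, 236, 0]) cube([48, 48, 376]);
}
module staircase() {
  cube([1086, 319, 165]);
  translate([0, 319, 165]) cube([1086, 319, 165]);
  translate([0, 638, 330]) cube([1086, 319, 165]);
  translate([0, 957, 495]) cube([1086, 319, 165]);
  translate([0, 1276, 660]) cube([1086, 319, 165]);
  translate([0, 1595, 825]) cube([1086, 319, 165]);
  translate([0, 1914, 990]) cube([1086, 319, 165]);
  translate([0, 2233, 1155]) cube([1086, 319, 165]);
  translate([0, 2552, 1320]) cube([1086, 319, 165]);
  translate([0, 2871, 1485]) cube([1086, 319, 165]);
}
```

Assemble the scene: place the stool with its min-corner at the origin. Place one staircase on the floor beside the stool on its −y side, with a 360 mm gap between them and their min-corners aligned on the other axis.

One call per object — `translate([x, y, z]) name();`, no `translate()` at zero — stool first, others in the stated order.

stool();
translate([0, -3550, 0]) staircase();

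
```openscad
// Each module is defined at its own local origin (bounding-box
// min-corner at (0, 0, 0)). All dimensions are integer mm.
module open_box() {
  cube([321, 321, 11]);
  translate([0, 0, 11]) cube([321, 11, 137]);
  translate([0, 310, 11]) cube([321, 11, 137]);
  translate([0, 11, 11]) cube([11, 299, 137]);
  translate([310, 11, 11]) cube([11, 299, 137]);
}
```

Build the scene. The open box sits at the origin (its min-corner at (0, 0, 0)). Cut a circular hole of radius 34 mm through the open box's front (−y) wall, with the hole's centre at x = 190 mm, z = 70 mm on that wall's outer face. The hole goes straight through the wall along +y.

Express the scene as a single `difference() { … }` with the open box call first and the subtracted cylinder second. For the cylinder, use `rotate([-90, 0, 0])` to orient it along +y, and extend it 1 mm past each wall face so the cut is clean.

difference() {
  open_box();
  translate([190, -1, 70]) rotate([-90, 0, 0]) cylinder(h = 13, r = 34);
}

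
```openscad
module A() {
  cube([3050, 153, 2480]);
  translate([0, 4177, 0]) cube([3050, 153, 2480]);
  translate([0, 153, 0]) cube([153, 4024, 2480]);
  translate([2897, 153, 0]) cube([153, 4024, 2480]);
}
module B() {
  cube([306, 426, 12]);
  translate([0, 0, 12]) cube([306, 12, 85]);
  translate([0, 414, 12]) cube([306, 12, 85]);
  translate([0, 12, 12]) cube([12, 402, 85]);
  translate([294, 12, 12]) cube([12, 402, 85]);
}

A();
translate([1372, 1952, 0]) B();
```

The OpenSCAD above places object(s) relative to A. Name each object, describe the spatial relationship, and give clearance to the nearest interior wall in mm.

Clearances: x = 1219, y = 1799; minimum 1219 mm.

A is a house frame. B is an open box. The open box sits inside the house frame, centred. The clearance to the nearest interior wall is 1219 mm.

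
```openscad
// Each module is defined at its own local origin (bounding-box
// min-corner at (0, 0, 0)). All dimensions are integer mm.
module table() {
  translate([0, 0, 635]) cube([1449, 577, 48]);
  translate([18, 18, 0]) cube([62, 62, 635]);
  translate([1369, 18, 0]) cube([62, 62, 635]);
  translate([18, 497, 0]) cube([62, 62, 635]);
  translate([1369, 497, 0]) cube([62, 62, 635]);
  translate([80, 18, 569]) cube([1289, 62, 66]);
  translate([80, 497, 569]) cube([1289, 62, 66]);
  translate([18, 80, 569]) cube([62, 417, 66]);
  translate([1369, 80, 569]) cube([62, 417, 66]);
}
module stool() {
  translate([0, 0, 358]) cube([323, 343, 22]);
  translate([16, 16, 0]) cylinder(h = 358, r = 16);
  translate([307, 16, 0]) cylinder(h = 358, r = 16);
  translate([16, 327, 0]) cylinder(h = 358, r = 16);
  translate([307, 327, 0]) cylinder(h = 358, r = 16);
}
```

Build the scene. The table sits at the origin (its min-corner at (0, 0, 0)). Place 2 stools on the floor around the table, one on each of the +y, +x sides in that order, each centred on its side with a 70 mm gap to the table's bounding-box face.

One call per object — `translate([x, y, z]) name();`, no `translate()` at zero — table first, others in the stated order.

table();
translate([563, 647, 0]) stool();
translate([1519, 117, 0]) stool();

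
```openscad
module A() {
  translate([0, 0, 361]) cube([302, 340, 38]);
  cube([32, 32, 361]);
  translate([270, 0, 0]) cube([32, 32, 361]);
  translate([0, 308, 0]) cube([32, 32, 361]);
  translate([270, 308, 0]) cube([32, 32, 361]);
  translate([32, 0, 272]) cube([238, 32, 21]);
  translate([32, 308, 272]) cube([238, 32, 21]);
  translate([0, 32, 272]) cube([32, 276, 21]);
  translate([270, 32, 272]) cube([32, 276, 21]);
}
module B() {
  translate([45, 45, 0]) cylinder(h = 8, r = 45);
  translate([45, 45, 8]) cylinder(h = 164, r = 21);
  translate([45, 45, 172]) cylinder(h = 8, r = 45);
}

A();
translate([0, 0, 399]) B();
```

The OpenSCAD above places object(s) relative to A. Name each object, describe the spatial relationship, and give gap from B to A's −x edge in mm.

A is a stool. B is a spool. The spool is on top of the stool. The gap from the spool to the stool's −x edge is 0 mm.

The spool's min-x is at 0; the stool's min-x is 0; gap = 0 mm.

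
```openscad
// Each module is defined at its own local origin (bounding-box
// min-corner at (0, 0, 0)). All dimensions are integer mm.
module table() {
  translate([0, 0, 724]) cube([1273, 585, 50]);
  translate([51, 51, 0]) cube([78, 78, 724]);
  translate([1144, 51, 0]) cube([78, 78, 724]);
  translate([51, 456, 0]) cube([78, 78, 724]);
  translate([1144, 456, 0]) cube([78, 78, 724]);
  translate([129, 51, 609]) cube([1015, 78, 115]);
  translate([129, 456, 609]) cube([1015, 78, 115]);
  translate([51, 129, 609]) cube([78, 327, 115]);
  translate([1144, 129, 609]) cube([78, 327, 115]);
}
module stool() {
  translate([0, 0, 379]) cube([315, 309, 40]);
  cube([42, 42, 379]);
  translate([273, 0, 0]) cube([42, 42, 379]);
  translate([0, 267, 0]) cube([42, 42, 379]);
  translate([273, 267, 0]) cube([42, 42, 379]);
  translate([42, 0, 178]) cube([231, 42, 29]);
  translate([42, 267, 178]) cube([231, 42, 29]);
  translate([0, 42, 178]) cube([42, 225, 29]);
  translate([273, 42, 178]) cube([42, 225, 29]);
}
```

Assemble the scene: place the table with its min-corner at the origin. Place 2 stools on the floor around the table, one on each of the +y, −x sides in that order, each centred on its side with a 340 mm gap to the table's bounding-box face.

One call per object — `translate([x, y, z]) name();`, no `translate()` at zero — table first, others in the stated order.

table();
translate([479, 925, 0]) stool();
translate([-655, 138, 0]) stool();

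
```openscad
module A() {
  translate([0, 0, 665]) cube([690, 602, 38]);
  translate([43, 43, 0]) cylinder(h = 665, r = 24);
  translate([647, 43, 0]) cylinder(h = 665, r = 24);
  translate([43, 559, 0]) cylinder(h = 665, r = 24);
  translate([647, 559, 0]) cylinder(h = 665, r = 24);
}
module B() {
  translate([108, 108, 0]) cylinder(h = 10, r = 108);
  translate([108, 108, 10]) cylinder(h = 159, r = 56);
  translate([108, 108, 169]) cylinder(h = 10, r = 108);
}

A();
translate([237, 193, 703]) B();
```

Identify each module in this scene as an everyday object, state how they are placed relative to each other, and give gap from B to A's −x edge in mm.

A is a table. B is a spool. The spool is on top of the table, centred. The gap from the spool to the table's −x edge is 237 mm.

The spool's min-x is at 237; the table's min-x is 0; gap = 237 mm.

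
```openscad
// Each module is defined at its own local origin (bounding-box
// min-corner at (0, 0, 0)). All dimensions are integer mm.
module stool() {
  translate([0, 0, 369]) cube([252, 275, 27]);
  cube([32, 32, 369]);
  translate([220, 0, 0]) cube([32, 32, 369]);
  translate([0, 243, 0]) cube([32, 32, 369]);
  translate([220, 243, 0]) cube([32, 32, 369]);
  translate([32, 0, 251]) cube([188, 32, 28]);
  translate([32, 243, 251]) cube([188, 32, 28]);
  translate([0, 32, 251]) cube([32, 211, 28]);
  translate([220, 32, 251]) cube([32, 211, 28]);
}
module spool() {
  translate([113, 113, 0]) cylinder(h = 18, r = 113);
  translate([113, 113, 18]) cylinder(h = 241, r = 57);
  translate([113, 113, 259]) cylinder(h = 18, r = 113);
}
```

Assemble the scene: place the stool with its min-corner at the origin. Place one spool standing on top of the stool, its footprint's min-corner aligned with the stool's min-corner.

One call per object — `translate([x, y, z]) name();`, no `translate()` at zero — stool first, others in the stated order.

stool();
translate([0, 0, 396]) spool();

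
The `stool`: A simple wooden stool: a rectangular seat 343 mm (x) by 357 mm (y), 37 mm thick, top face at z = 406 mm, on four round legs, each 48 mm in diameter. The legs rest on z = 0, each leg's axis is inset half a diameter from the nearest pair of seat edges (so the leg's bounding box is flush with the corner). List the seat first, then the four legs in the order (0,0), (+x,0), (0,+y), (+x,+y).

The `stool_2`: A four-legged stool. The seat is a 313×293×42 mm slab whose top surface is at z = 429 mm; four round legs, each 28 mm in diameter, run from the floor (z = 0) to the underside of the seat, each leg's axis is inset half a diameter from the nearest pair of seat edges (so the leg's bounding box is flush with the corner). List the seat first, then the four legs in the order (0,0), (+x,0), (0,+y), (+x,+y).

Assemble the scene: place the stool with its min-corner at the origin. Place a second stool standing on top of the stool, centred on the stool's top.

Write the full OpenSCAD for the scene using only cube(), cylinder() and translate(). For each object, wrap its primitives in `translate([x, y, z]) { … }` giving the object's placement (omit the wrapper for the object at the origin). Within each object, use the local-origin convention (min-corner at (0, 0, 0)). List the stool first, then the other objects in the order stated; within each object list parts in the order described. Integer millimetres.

translate([0, 0, 369]) cube([343, 357, 37]);
translate([24, 24, 0]) cylinder(h = 369, r = 24);
translate([319, 24, 0]) cylinder(h = 369, r = 24);
translate([24, 333, 0]) cylinder(h = 369, r = 24);
translate([319, 333, 0]) cylinder(h = 369, r = 24);
translate([15, 32, 406]) {
  translate([0, 0, 387]) cube([313, 293, 42]);
  translate([14, 14, 0]) cylinder(h = 387, r = 14);
  translate([299, 14, 0]) cylinder(h = 387, r = 14);
  translate([14, 279, 0]) cylinder(h = 387, r = 14);
  translate([299, 279, 0]) cylinder(h = 387, r = 14);
}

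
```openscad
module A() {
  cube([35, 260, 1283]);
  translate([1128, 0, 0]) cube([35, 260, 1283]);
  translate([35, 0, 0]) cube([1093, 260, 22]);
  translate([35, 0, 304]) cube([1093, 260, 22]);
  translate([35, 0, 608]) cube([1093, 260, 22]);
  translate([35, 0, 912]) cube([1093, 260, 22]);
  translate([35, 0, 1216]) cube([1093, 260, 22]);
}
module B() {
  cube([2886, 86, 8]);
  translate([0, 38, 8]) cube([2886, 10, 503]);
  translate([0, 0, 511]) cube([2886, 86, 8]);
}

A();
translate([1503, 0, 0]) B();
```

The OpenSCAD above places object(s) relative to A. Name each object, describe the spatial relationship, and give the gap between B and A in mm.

The I-beam's nearest face is 340 mm from the bookshelf's +x face.

A is a bookshelf. B is an I-beam. The I-beam is on the floor beside the bookshelf on its +x side. The gap between the I-beam and the bookshelf is 340 mm.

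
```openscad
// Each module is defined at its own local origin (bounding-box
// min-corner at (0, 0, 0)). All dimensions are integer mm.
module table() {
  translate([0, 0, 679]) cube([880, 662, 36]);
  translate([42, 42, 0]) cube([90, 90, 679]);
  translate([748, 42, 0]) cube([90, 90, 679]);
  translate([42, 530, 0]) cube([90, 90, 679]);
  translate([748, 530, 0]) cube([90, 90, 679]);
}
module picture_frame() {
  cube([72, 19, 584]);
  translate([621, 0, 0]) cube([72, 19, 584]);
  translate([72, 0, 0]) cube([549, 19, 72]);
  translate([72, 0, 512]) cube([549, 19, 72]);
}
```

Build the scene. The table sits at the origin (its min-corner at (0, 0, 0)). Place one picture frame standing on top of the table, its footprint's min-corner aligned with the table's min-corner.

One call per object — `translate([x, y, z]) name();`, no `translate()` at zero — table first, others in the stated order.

table();
translate([0, 0, 715]) picture_frame();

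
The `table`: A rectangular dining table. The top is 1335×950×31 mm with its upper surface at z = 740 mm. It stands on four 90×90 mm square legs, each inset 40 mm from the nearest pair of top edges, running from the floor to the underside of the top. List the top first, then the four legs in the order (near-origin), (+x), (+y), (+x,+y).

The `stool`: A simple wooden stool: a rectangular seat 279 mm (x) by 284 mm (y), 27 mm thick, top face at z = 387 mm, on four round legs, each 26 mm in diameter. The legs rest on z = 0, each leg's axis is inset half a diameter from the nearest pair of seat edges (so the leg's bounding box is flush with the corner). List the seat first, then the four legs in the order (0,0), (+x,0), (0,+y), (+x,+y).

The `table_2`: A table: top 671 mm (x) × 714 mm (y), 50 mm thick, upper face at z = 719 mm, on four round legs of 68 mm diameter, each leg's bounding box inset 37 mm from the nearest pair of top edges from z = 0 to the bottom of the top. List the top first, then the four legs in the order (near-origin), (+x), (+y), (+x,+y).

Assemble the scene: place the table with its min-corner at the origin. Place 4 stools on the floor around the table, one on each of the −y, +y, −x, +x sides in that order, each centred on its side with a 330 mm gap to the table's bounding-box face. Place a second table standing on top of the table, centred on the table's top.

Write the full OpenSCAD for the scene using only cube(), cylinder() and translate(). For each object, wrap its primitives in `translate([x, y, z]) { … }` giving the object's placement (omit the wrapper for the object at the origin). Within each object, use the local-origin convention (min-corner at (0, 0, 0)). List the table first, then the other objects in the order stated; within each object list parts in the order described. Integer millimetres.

translate([0, 0, 709]) cube([1335, 950, 31]);
translate([40, 40, 0]) cube([90, 90, 709]);
translate([1205, 40, 0]) cube([90, 90, 709]);
translate([40, 820, 0]) cube([90, 90, 709]);
translate([1205, 820, 0]) cube([90, 90, 709]);
translate([528, -614, 0]) {
  translate([0, 0, 360]) cube([279, 284, 27]);
  translate([13, 13, 0]) cylinder(h = 360, r = 13);
  translate([266, 13, 0]) cylinder(h = 360, r = 13);
  translate([13, 271, 0]) cylinder(h = 360, r = 13);
  translate([266, 271, 0]) cylinder(h = 360, r = 13);
}
translate([528, 1280, 0]) {
  translate([0, 0, 360]) cube([279, 284, 27]);
  translate([13, 13, 0]) cylinder(h = 360, r = 13);
  translate([266, 13, 0]) cylinder(h = 360, r = 13);
  translate([13, 271, 0]) cylinder(h = 360, r = 13);
  translate([266, 271, 0]) cylinder(h = 360, r = 13);
}
translate([-609, 333, 0]) {
  translate([0, 0, 360]) cube([279, 284, 27]);
  translate([13, 13, 0]) cylinder(h = 360, r = 13);
  translate([266, 13, 0]) cylinder(h = 360, r = 13);
  translate([13, 271, 0]) cylinder(h = 360, r = 13);
  translate([266, 271, 0]) cylinder(h = 360, r = 13);
}
translate([1665, 333, 0]) {
  translate([0, 0, 360]) cube([279, 284, 27]);
  translate([13, 13, 0]) cylinder(h = 360, r = 13);
  translate([266, 13, 0]) cylinder(h = 360, r = 13);
  translate([13, 271, 0]) cylinder(h = 360, r = 13);
  translate([266, 271, 0]) cylinder(h = 360, r = 13);
}
translate([332, 118, 740]) {
  translate([0, 0, 669]) cube([671, 714, 50]);
  translate([71, 71, 0]) cylinder(h = 669, r = 34);
  translate([600, 71, 0]) cylinder(h = 669, r = 34);
  translate([71, 643, 0]) cylinder(h = 669, r = 34);
  translate([600, 643, 0]) cylinder(h = 669, r = 34);
}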